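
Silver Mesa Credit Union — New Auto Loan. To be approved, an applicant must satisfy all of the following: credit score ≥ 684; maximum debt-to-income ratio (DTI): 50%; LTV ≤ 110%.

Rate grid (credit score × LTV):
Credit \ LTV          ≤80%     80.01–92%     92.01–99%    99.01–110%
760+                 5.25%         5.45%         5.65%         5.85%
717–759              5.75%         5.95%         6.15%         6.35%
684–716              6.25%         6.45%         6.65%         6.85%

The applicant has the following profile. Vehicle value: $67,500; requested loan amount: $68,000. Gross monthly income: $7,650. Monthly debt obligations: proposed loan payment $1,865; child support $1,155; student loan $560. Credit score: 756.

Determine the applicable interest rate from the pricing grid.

6.35%

Credit score 756 ≥ 684; Total monthly debts = (1,865 + 1,155 + 560) = 3,580. DTI: 3,580 ÷ 7,650 = 46.8%, within the 50% cap
Loan-to-value = 68,000/67,500 = 100.7% — pass (110% max)
Score 756 is in the 717–759 band; LTV 100.7% is in the 99.01–110% band → 6.35%.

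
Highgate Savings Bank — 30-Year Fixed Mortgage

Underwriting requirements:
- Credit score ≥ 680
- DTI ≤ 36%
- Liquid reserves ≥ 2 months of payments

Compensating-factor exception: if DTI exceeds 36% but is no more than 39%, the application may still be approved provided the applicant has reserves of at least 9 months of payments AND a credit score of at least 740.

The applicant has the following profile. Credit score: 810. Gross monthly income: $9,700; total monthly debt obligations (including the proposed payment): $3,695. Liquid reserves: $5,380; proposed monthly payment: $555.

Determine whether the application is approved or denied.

Credit score 810 ≥ 680 (meets base)
DTI: 3,695 ÷ 9,700 = 38.1%, over the 36% base limit.
Reserves = 5,380/555 = 9.7 months ≥ 2
DTI 38.1% is within the 36%–39% exception band; checking compensating factors.
Override check — reserves: 9.7 mo (ok); score: 810 (ok).
Both compensating conditions met → exception applies.

Approved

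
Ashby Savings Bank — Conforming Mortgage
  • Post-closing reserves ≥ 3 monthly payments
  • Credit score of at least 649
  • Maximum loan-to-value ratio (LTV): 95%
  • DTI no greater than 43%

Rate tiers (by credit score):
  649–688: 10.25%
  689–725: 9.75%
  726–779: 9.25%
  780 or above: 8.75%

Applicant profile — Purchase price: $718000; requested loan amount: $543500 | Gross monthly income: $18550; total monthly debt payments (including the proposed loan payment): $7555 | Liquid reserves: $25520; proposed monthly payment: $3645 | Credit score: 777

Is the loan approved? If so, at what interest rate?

Credit score 777 ≥ 649 (meets minimum)
Loan-to-value = 543,500/718,000 = 75.7% — pass (95% max)
DTI: 7,555 ÷ 18,550 = 40.7%, within the 43% cap
Reserves = 25,520/3,645 = 7.0 months ≥ 3
All requirements met. Score 777 falls in the 726–779 tier → 9.25%.

Approved at 9.25%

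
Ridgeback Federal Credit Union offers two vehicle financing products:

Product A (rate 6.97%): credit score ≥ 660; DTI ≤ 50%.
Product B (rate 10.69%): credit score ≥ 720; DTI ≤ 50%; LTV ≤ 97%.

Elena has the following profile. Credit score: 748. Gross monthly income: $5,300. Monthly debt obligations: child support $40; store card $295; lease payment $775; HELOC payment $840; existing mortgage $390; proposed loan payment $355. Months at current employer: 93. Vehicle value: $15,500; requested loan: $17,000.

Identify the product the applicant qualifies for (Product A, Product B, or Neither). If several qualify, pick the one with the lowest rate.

Total debts = (40 + 295 + 775 + 840 + 390 + 355) = 2,695; DTI = 2,695/5,300 = 50.8%.
LTV = 17,000/15,500 = 109.7%.
Product A: score 748 ≥ 660; DTI 50.8% > 50% → does not qualify.
Product B: score 748 ≥ 720; DTI 50.8% > 50%; LTV 109.7% > 97% → does not qualify.

Neither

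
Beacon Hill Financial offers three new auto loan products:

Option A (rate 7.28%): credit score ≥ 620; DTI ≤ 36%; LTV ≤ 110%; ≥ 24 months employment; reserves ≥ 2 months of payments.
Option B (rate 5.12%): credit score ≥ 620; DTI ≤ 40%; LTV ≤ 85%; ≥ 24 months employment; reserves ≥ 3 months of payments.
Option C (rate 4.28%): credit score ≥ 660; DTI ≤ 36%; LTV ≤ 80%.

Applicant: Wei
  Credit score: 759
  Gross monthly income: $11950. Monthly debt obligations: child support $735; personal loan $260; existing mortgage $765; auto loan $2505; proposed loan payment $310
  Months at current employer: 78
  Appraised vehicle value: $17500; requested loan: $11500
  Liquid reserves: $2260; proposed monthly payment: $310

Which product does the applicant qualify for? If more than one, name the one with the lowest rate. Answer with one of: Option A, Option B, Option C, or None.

Total debts = (735 + 260 + 765 + 2,505 + 310) = 4,575; DTI = 4,575/11,950 = 38.3%.
LTV = 11,500/17,500 = 65.7%.
Reserves = 2,260/310 = 7.3 months.
Option A: score 759 ≥ 620; DTI 38.3% > 36%; LTV 65.7% ≤ 110%; employment 78 ≥ 24 mo; reserves 7.3 ≥ 2 mo → does not qualify.
Option B: score 759 ≥ 620; DTI 38.3% ≤ 40%; LTV 65.7% ≤ 85%; employment 78 ≥ 24 mo; reserves 7.3 ≥ 3 mo → qualifies.
Option C: score 759 ≥ 660; DTI 38.3% > 36%; LTV 65.7% ≤ 80% → does not qualify.

Option B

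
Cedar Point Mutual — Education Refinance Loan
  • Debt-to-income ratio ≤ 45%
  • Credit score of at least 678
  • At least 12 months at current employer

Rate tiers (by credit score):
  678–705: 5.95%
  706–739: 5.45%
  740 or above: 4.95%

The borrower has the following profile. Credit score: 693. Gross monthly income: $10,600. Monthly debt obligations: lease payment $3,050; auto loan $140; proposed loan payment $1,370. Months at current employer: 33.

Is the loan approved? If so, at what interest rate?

Credit score 693 ≥ 678 (meets minimum)
Total monthly debts = (3,050 + 140 + 1,370) = 4,560. DTI: 4,560 ÷ 10,600 = 43%, within the 45% cap
Employment 33 ≥ 12 months
All requirements met. Score 693 falls in the 678–705 tier → 5.95%.

Approved at 5.95%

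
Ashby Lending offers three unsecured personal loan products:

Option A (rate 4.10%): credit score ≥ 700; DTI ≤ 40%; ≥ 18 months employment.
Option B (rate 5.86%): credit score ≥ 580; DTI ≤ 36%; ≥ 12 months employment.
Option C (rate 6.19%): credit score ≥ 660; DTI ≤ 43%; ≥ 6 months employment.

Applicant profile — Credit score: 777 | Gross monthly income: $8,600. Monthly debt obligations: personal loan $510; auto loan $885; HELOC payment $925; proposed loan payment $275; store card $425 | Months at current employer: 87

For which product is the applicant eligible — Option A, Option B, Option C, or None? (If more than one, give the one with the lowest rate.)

Option A

Total debts = (510 + 885 + 925 + 275 + 425) = 3,020; DTI = 3,020/8,600 = 35.1%.
Option A: score 777 ≥ 700; DTI 35.1% ≤ 40%; employment 87 ≥ 18 mo → qualifies.
Option B: score 777 ≥ 580; DTI 35.1% ≤ 36%; employment 87 ≥ 12 mo → qualifies.
Option C: score 777 ≥ 660; DTI 35.1% ≤ 43%; employment 87 ≥ 6 mo → qualifies.
Qualifying: Option A, Option B, Option C. Lowest rate is 4.10% → Option A.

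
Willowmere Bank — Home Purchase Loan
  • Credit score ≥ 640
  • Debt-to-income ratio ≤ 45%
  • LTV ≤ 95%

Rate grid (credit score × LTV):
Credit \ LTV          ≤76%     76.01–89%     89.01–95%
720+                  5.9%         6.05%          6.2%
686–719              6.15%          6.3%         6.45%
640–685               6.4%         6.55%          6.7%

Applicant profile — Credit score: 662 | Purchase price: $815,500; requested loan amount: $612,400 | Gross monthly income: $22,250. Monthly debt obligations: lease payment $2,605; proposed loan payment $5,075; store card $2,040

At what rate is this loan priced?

6.4%

Credit score 662 ≥ 640; Total monthly debts = (2,605 + 5,075 + 2,040) = 9,720. DTI = 9,720/22,250 = 43.7% ≤ 45%
LTV: 612,400 ÷ 815,500 = 75.1%, within 95% cap
Score 662 is in the 640–685 band; LTV 75.1% is in the ≤76% band → 6.4%.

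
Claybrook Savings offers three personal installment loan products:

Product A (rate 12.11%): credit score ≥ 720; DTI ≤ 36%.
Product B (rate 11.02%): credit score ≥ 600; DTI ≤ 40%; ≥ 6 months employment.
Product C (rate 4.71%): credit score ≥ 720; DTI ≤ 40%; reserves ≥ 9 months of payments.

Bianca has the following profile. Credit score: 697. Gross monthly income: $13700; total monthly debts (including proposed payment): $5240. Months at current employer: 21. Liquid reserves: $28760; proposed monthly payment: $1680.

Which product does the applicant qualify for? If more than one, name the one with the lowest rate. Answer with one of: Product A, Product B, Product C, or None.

Product B

DTI = 5,240/13,700 = 38.2%.
Reserves = 28,760/1,680 = 17.1 months.
Product A: score 697 < 720; DTI 38.2% > 36% → does not qualify.
Product B: score 697 ≥ 600; DTI 38.2% ≤ 40%; employment 21 ≥ 6 mo → qualifies.
Product C: score 697 < 720; DTI 38.2% ≤ 40%; reserves 17.1 ≥ 9 mo → does not qualify.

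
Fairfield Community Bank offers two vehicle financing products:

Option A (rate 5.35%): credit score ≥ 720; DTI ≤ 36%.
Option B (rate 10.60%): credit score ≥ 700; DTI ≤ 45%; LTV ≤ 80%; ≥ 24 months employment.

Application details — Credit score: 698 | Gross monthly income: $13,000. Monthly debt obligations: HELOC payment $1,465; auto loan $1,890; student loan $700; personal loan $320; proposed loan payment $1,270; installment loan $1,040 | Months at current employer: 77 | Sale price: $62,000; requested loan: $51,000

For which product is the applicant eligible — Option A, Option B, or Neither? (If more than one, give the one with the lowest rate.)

Total debts = (1,465 + 1,890 + 700 + 320 + 1,270 + 1,040) = 6,685; DTI = 6,685/13,000 = 51.4%.
LTV = 51,000/62,000 = 82.3%.
Option A: score 698 < 720; DTI 51.4% > 36% → does not qualify.
Option B: score 698 < 700; DTI 51.4% > 45%; LTV 82.3% > 80%; employment 77 ≥ 24 mo → does not qualify.

Neither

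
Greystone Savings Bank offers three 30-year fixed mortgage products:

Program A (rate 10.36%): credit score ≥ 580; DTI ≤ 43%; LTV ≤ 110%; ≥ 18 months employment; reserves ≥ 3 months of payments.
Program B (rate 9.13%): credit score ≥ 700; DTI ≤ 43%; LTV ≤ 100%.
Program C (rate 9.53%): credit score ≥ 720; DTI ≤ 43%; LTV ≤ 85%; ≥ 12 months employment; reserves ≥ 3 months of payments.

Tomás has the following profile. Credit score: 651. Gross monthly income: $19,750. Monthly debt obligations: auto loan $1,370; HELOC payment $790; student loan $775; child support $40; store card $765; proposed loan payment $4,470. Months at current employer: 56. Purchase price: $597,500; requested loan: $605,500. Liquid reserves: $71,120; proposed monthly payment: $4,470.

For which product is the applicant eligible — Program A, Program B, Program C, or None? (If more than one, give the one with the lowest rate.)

Program A

Total debts = (1,370 + 790 + 775 + 40 + 765 + 4,470) = 8,210; DTI = 8,210/19,750 = 41.6%.
LTV = 605,500/597,500 = 101.3%.
Reserves = 71,120/4,470 = 15.9 months.
Program A: score 651 ≥ 580; DTI 41.6% ≤ 43%; LTV 101.3% ≤ 110%; employment 56 ≥ 18 mo; reserves 15.9 ≥ 3 mo → qualifies.
Program B: score 651 < 700; DTI 41.6% ≤ 43%; LTV 101.3% > 100% → does not qualify.
Program C: score 651 < 720; DTI 41.6% ≤ 43%; LTV 101.3% > 85%; employment 56 ≥ 12 mo; reserves 15.9 ≥ 3 mo → does not qualify.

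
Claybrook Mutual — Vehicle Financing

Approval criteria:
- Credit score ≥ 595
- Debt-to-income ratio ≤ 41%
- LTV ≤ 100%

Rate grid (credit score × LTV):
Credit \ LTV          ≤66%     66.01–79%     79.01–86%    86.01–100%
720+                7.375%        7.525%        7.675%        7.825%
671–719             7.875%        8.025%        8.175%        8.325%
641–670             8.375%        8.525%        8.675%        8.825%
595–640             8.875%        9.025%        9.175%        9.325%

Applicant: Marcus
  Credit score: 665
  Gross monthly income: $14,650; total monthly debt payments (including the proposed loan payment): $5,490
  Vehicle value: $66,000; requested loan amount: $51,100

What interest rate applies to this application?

Credit score 665 ≥ 595; Debt-to-income = 5,490/14,650 = 37.5% — meets 41% limit
LTV: 51,100 ÷ 66,000 = 77.4%, within 100% cap
Score 665 is in the 641–670 band; LTV 77.4% is in the 66.01–79% band → 8.525%.

8.525%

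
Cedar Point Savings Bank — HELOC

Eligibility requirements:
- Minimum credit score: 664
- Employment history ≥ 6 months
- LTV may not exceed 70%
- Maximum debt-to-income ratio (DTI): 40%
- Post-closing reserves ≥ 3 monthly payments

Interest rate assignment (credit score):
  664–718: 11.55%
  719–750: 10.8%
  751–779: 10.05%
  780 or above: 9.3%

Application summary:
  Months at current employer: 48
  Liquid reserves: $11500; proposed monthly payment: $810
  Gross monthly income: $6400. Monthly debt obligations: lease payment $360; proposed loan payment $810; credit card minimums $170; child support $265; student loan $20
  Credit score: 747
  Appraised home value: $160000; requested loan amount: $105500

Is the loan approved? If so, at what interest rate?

Credit score 747 ≥ 664 (meets minimum)
Employment 48 ≥ 6 months
Loan-to-value = 105,500/160,000 = 65.9% — pass (70% max)
Total monthly debts = (360 + 810 + 170 + 265 + 20) = 1,625. Debt-to-income = 1,625/6,400 = 25.4% — meets 40% limit
Liquid reserves cover 11,500/810 = 14.2 months — ≥ 3 required
All requirements met. Score 747 falls in the 719–750 tier → 10.8%.

Approved at 10.8%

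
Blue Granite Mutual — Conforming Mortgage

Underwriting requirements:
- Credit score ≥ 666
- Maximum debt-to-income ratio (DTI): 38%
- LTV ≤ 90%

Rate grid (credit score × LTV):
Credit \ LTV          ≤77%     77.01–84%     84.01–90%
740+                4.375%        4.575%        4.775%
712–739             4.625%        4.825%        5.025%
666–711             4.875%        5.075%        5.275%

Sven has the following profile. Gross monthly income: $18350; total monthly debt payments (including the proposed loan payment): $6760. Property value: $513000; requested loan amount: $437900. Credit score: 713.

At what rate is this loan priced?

5.025%

Credit score 713 ≥ 666; DTI = 6,760/18,350 = 36.8% ≤ 38%
LTV = 437,900/513,000 = 85.4% ≤ 90%
Credit 713 → row 712–739; LTV 85.4% → column 84.01–90%. Grid cell → 5.025%.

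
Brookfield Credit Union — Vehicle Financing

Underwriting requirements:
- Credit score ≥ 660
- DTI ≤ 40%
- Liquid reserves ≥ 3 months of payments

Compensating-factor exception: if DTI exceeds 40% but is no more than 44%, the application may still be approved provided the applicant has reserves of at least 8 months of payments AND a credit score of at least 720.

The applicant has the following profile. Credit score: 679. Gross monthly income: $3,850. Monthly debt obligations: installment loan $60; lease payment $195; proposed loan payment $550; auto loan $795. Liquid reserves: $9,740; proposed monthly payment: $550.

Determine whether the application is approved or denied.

Denied

Credit score 679 ≥ 660 (meets base)
Total debts = (60 + 195 + 550 + 795) = 1,600. DTI: 1,600 ÷ 3,850 = 41.6%, over the 40% base limit.
Reserves = 9,740/550 = 17.7 months ≥ 3
DTI 41.6% is within the 40%–44% exception band; checking compensating factors.
Reserves 17.7 ≥ 8 months; credit score 679 < 720.
Compensating-factor requirement not fully met.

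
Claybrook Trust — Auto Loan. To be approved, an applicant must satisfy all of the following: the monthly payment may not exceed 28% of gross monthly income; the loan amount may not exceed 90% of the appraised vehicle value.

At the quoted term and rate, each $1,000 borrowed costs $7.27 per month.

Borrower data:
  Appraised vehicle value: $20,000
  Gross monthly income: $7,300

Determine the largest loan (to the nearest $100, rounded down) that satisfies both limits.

$18,000

Payment cap: 28% × $7,300 = $2,044/month.
At $7.27 per $1,000, that supports 2,044/7.27 × 1,000 ≈ $281,155 → $281,100.
LTV cap: 90% × $20,000 = $18,000 → $18,000.
Binding constraint: loan-to-value.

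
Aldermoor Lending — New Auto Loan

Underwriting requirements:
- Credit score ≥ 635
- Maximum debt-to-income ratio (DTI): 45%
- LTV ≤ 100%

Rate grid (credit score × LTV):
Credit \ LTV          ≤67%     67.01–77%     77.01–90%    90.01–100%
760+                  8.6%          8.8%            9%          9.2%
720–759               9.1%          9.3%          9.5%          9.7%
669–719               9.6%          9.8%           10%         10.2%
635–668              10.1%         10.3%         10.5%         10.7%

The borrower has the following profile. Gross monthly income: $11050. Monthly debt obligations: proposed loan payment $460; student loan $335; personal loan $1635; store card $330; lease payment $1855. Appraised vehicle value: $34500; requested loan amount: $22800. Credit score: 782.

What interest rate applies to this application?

8.6%

Credit score 782 ≥ 635; Total monthly debts = (460 + 335 + 1,635 + 330 + 1,855) = 4,615. DTI = 4,615/11,050 = 41.8% ≤ 45%
LTV: 22,800 ÷ 34,500 = 66.1%, within 100% cap
Row: 782 falls in 760+. Column: 66.1% falls in ≤67%. Rate = 8.6%.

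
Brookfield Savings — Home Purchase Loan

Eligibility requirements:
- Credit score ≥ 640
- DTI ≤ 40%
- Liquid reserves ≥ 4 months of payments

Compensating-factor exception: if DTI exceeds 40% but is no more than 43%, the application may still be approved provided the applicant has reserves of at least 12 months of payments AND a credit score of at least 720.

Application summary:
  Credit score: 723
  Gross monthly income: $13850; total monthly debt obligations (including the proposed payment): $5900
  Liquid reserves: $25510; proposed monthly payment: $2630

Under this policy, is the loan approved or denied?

Credit score 723 ≥ 640 (meets base)
DTI: 5,900 ÷ 13,850 = 42.6%, over the 40% base limit.
Reserves: 25,510 ÷ 2,630 = 9.7 months (meets 4-month minimum)
42.6% falls in the override range (40%–43%), so the compensating-factor test applies.
Override check — reserves: 9.7 mo (short of 12); score: 723 (ok).
Compensating-factor requirement not fully met.

Denied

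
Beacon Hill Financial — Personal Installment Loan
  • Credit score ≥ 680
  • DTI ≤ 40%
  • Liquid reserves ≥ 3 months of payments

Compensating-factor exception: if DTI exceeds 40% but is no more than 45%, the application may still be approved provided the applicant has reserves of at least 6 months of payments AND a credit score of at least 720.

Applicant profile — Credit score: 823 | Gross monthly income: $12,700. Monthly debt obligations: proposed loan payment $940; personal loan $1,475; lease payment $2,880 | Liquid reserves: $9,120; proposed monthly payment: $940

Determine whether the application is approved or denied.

Credit score 823 ≥ 680 (meets base)
Total debts = (940 + 1,475 + 2,880) = 5,295. DTI = 5,295/12,700 = 41.7% > 40% — standard DTI limit exceeded.
Liquid reserves cover 9,120/940 = 9.7 months — ≥ 3 required
41.7% falls in the override range (40%–45%), so the compensating-factor test applies.
Reserves 9.7 ≥ 6 months; credit score 823 ≥ 720.
Both override conditions satisfied; DTI exception granted.

Approved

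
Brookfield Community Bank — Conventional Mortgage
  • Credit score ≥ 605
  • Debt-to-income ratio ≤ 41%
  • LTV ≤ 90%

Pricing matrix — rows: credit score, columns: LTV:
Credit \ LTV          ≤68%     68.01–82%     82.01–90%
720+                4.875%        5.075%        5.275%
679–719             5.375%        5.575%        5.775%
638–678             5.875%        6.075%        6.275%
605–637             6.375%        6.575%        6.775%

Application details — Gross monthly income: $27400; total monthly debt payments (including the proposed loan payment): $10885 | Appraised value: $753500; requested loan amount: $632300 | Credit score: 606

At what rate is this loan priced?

Credit score 606 ≥ 605; DTI = 10,885/27,400 = 39.7% ≤ 41%
LTV: 632,300 ÷ 753,500 = 83.9%, within 90% cap
Credit 606 → row 605–637; LTV 83.9% → column 82.01–90%. Grid cell → 6.775%.

6.775%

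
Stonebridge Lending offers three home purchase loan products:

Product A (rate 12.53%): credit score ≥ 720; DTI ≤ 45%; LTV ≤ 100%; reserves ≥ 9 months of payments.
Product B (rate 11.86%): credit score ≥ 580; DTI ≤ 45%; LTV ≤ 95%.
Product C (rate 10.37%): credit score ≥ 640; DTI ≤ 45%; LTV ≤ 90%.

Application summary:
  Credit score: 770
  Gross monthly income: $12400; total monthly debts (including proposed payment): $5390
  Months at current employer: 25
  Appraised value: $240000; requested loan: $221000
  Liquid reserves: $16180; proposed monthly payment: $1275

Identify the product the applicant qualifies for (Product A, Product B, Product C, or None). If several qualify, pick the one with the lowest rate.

DTI = 5,390/12,400 = 43.5%.
LTV = 221,000/240,000 = 92.1%.
Reserves = 16,180/1,275 = 12.7 months.
Product A: score 770 ≥ 720; DTI 43.5% ≤ 45%; LTV 92.1% ≤ 100%; reserves 12.7 ≥ 9 mo → qualifies.
Product B: score 770 ≥ 580; DTI 43.5% ≤ 45%; LTV 92.1% ≤ 95% → qualifies.
Product C: score 770 ≥ 640; DTI 43.5% ≤ 45%; LTV 92.1% > 90% → does not qualify.
Qualifying: Product A, Product B. Lowest rate is 11.86% → Product B.

Product B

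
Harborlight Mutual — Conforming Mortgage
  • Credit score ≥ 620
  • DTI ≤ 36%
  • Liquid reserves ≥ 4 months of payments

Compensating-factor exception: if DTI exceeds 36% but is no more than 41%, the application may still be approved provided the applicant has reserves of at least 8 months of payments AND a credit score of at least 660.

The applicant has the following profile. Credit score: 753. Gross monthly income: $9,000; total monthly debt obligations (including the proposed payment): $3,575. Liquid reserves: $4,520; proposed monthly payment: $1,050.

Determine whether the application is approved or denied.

Credit score 753 ≥ 620 (meets base)
DTI = 3,575/9,000 = 39.7% > 36% — standard DTI limit exceeded.
Reserves = 4,520/1,050 = 4.3 months ≥ 4
DTI 39.7% is within the 36%–41% exception band; checking compensating factors.
Override check — reserves: 4.3 mo (short of 8); score: 753 (ok).
Override conditions not both satisfied; exception does not apply.

Denied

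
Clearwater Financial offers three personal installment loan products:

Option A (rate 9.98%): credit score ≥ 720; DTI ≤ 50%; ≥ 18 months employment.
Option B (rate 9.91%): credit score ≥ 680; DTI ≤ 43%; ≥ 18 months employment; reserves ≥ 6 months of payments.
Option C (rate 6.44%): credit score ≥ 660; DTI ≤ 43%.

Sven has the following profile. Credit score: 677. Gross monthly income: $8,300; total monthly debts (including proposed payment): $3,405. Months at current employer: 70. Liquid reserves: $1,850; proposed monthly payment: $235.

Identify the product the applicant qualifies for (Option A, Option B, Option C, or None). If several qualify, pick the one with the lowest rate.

Option C

DTI = 3,405/8,300 = 41%.
Reserves = 1,850/235 = 7.9 months.
Option A: score 677 < 720; DTI 41% ≤ 50%; employment 70 ≥ 18 mo → does not qualify.
Option B: score 677 < 680; DTI 41% ≤ 43%; employment 70 ≥ 18 mo; reserves 7.9 ≥ 6 mo → does not qualify.
Option C: score 677 ≥ 660; DTI 41% ≤ 43% → qualifies.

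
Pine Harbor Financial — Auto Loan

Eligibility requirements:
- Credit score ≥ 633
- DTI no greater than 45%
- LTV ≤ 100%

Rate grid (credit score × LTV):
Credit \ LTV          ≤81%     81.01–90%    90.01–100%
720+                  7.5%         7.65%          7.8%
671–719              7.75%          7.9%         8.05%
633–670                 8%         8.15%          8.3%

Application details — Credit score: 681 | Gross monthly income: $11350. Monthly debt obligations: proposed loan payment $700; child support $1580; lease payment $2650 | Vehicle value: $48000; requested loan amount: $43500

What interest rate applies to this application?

Credit score 681 ≥ 633; Total monthly debts = (700 + 1,580 + 2,650) = 4,930. Debt-to-income = 4,930/11,350 = 43.4% — meets 45% limit
LTV: 43,500 ÷ 48,000 = 90.6%, within 100% cap
Score 681 is in the 671–719 band; LTV 90.6% is in the 90.01–100% band → 8.05%.

8.05%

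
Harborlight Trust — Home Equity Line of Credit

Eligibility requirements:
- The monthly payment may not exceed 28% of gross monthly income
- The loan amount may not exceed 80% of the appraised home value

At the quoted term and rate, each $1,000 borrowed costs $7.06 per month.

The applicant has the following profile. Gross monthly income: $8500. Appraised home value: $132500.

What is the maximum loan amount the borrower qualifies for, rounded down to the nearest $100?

Payment cap: 28% × $8,500 = $2,380/month.
At $7.06 per $1,000, that supports 2,380/7.06 × 1,000 ≈ $337,110 → $337,100.
LTV cap: 80% × $132,500 = $106,000 → $106,000.
Binding constraint: loan-to-value.

$106,000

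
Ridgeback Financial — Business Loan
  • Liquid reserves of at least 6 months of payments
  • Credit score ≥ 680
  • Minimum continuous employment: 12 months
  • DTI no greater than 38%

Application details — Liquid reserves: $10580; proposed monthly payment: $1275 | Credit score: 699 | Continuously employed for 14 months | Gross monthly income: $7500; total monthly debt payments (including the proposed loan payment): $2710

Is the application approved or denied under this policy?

Approved

Reserves = 10,580/1,275 = 8.3 months ≥ 6
Credit score 699 ≥ 680 (meets)
Employment 14 ≥ 12 months
Debt-to-income = 2,710/7,500 = 36.1% — meets 38% limit
All criteria satisfied.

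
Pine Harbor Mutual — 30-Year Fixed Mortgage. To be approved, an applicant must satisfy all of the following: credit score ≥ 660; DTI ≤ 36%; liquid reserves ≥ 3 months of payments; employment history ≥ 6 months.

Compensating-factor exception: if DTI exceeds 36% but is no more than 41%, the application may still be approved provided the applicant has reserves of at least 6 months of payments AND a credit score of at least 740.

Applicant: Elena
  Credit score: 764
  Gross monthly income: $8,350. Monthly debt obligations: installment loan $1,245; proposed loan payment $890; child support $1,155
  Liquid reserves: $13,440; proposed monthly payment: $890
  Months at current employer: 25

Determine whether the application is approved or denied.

Credit score 764 ≥ 660 (meets base)
Total debts = (1,245 + 890 + 1,155) = 3,290. DTI: 3,290 ÷ 8,350 = 39.4%, over the 36% base limit.
Reserves = 13,440/890 = 15.1 months ≥ 3
Employment 25 ≥ 6 months
DTI 39.4% is within the 36%–41% exception band; checking compensating factors.
Reserves 15.1 ≥ 6 months; credit score 764 ≥ 740.
Both compensating conditions met → exception applies.

Approved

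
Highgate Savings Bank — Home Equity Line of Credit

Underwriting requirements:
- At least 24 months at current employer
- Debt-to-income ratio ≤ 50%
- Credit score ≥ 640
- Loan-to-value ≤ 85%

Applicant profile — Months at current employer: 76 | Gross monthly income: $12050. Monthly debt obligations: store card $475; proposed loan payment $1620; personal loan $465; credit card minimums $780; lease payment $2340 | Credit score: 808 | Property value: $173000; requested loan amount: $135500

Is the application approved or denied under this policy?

Approved

Employment 76 ≥ 24 months
Total monthly debts = (475 + 1,620 + 465 + 780 + 2,340) = 5,680. Debt-to-income = 5,680/12,050 = 47.1% — meets 50% limit
Credit score 808 ≥ 640 (meets)
LTV: 135,500 ÷ 173,000 = 78.3%, within 85% cap
All criteria satisfied.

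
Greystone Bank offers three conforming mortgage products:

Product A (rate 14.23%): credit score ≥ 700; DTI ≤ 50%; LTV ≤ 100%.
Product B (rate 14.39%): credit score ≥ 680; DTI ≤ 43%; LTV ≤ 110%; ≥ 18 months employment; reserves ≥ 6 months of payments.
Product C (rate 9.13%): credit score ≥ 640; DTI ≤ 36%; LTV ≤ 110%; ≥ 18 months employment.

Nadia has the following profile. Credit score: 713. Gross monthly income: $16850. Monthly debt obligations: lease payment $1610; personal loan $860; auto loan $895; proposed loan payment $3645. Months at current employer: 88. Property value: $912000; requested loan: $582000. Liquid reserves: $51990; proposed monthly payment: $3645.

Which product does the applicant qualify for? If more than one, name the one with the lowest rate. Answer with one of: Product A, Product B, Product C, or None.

Product A

Total debts = (1,610 + 860 + 895 + 3,645) = 7,010; DTI = 7,010/16,850 = 41.6%.
LTV = 582,000/912,000 = 63.8%.
Reserves = 51,990/3,645 = 14.3 months.
Product A: score 713 ≥ 700; DTI 41.6% ≤ 50%; LTV 63.8% ≤ 100% → qualifies.
Product B: score 713 ≥ 680; DTI 41.6% ≤ 43%; LTV 63.8% ≤ 110%; employment 88 ≥ 18 mo; reserves 14.3 ≥ 6 mo → qualifies.
Product C: score 713 ≥ 640; DTI 41.6% > 36%; LTV 63.8% ≤ 110%; employment 88 ≥ 18 mo → does not qualify.
Qualifying: Product A, Product B. Lowest rate is 14.23% → Product A.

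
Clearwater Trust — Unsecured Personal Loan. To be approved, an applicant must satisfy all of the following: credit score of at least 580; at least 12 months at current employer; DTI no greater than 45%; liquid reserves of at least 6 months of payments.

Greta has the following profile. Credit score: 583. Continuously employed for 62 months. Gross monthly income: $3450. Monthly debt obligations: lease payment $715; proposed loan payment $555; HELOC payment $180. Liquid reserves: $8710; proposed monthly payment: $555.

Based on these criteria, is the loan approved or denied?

Approved

Credit score 583 ≥ 580 (meets)
Employment 62 ≥ 12 months
Total monthly debts = (715 + 555 + 180) = 1,450. DTI: 1,450 ÷ 3,450 = 42%, within the 45% cap
Liquid reserves cover 8,710/555 = 15.7 months — ≥ 6 required
All criteria satisfied.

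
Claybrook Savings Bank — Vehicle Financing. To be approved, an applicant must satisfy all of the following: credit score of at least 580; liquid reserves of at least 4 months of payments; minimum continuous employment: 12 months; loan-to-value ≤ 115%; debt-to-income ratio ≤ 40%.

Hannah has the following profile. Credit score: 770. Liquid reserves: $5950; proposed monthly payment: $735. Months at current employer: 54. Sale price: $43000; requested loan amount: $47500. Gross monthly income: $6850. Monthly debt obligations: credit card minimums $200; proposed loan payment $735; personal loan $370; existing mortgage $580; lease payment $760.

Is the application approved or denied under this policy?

Credit score 770 ≥ 580 (meets)
Reserves: 5,950 ÷ 735 = 8.1 months (meets 4-month minimum)
Employment 54 ≥ 12 months
LTV = 47,500/43,000 = 110.5% ≤ 115%
Total monthly debts = (200 + 735 + 370 + 580 + 760) = 2,645. DTI = 2,645/6,850 = 38.6% ≤ 40%
All criteria satisfied.

Approved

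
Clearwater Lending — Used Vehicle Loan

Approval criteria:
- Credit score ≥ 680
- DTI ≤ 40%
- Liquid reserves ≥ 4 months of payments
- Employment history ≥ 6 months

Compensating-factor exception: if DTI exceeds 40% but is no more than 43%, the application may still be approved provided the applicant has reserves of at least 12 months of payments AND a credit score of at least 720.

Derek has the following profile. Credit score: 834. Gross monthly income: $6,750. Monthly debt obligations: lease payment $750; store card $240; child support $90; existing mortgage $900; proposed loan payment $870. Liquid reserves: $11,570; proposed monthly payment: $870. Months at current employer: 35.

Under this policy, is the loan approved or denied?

Approved

Credit score 834 ≥ 680 (meets base)
Total debts = (750 + 240 + 90 + 900 + 870) = 2,850. DTI = 2,850/6,750 = 42.2% > 40% — standard DTI limit exceeded.
Reserves: 11,570 ÷ 870 = 13.3 months (meets 4-month minimum)
Employment 35 ≥ 6 months
DTI 42.2% is within the 40%–43% exception band; checking compensating factors.
Reserves 13.3 ≥ 12 months; credit score 834 ≥ 720.
Both compensating conditions met → exception applies.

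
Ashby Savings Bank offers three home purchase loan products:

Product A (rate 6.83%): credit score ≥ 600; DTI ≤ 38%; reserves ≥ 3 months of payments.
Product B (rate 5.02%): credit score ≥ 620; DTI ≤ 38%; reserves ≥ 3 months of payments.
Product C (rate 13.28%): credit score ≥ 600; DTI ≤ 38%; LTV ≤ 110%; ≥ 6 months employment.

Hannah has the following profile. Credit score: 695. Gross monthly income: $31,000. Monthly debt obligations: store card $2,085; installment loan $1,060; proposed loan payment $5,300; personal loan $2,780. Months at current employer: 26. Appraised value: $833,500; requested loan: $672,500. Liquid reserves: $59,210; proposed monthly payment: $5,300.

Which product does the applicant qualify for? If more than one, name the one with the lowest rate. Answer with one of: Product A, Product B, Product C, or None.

Total debts = (2,085 + 1,060 + 5,300 + 2,780) = 11,225; DTI = 11,225/31,000 = 36.2%.
LTV = 672,500/833,500 = 80.7%.
Reserves = 59,210/5,300 = 11.2 months.
Product A: score 695 ≥ 600; DTI 36.2% ≤ 38%; reserves 11.2 ≥ 3 mo → qualifies.
Product B: score 695 ≥ 620; DTI 36.2% ≤ 38%; reserves 11.2 ≥ 3 mo → qualifies.
Product C: score 695 ≥ 600; DTI 36.2% ≤ 38%; LTV 80.7% ≤ 110%; employment 26 ≥ 6 mo → qualifies.
Qualifying: Product A, Product B, Product C. Lowest rate is 5.02% → Product B.

Product B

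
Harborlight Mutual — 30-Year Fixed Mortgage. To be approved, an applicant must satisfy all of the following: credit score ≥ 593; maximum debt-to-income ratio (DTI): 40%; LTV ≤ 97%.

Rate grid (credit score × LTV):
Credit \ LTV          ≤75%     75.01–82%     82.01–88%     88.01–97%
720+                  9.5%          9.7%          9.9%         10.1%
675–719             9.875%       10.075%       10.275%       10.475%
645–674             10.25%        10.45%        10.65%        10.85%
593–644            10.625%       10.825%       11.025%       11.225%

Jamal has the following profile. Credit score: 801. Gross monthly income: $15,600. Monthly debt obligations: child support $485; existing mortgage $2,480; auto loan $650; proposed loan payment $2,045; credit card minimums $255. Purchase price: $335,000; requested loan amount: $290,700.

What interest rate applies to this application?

Credit score 801 ≥ 593; Total monthly debts = (485 + 2,480 + 650 + 2,045 + 255) = 5,915. DTI = 5,915/15,600 = 37.9% ≤ 40%
LTV: 290,700 ÷ 335,000 = 86.8%, within 97% cap
Score 801 is in the 720+ band; LTV 86.8% is in the 82.01–88% band → 9.9%.

9.9%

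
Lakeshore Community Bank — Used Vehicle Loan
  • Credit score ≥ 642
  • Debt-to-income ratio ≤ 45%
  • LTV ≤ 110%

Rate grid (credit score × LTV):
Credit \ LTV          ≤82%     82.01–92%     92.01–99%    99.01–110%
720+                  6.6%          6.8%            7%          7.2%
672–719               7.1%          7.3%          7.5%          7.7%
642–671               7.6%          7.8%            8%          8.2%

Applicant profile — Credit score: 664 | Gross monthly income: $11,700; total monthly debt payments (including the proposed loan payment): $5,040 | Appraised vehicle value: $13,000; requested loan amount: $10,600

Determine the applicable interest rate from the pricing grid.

Credit score 664 ≥ 642; DTI: 5,040 ÷ 11,700 = 43.1%, within the 45% cap
LTV = 10,600/13,000 = 81.5% ≤ 110%
Credit 664 → row 642–671; LTV 81.5% → column ≤82%. Grid cell → 7.6%.

7.6%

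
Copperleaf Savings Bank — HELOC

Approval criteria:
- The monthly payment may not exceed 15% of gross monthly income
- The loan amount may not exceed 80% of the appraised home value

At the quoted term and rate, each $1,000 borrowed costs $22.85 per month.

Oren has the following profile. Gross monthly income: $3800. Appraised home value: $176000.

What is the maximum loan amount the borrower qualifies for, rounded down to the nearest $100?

$24,900

Payment cap: 15% × $3,800 = $570/month.
At $22.85 per $1,000, that supports 570/22.85 × 1,000 ≈ $24,945 → $24,900.
LTV cap: 80% × $176,000 = $140,800 → $140,800.
Binding constraint: payment-to-income.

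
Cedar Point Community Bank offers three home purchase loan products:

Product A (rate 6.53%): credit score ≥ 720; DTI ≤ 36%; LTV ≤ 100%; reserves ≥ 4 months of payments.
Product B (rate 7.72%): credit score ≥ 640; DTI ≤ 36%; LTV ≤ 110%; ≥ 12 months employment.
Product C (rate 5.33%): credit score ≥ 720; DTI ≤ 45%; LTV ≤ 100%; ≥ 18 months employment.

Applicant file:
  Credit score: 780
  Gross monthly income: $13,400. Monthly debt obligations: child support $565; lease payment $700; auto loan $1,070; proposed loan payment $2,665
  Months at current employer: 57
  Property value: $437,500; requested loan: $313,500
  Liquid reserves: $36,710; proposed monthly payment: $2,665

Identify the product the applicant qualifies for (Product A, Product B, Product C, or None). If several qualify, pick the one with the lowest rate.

Total debts = (565 + 700 + 1,070 + 2,665) = 5,000; DTI = 5,000/13,400 = 37.3%.
LTV = 313,500/437,500 = 71.7%.
Reserves = 36,710/2,665 = 13.8 months.
Product A: score 780 ≥ 720; DTI 37.3% > 36%; LTV 71.7% ≤ 100%; reserves 13.8 ≥ 4 mo → does not qualify.
Product B: score 780 ≥ 640; DTI 37.3% > 36%; LTV 71.7% ≤ 110%; employment 57 ≥ 12 mo → does not qualify.
Product C: score 780 ≥ 720; DTI 37.3% ≤ 45%; LTV 71.7% ≤ 100%; employment 57 ≥ 18 mo → qualifies.

Product C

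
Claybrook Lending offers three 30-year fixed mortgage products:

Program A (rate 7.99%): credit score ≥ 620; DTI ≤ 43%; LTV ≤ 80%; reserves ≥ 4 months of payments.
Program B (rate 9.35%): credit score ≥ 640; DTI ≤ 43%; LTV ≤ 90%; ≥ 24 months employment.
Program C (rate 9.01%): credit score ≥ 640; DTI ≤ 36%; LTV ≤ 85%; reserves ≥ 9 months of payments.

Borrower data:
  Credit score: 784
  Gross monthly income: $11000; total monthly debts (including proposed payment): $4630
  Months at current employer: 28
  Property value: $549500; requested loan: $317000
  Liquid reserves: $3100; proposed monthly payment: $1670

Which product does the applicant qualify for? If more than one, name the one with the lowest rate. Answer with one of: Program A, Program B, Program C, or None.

DTI = 4,630/11,000 = 42.1%.
LTV = 317,000/549,500 = 57.7%.
Reserves = 3,100/1,670 = 1.9 months.
Program A: score 784 ≥ 620; DTI 42.1% ≤ 43%; LTV 57.7% ≤ 80%; reserves 1.9 < 4 mo → does not qualify.
Program B: score 784 ≥ 640; DTI 42.1% ≤ 43%; LTV 57.7% ≤ 90%; employment 28 ≥ 24 mo → qualifies.
Program C: score 784 ≥ 640; DTI 42.1% > 36%; LTV 57.7% ≤ 85%; reserves 1.9 < 9 mo → does not qualify.

Program B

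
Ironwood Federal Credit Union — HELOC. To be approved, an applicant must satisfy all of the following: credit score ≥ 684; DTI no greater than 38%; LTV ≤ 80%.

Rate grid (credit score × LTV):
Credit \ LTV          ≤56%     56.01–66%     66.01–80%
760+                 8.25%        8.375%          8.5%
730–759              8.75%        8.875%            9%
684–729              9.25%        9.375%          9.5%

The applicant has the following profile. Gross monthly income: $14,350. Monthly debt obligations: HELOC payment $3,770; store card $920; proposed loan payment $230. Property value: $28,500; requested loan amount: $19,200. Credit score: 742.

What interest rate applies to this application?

9%

Credit score 742 ≥ 684; Total monthly debts = (3,770 + 920 + 230) = 4,920. Debt-to-income = 4,920/14,350 = 34.3% — meets 38% limit
LTV = 19,200/28,500 = 67.4% ≤ 80%
Row: 742 falls in 730–759. Column: 67.4% falls in 66.01–80%. Rate = 9%.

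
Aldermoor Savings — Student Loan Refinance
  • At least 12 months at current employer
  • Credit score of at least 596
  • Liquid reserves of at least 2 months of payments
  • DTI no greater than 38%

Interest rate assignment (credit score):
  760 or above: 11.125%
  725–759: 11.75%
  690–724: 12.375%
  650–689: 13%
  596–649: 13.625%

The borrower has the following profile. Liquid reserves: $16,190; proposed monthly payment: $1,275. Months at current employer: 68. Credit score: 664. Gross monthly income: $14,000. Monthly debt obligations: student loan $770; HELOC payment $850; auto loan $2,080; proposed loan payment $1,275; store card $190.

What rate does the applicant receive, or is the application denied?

Approved at 13%

Credit score 664 ≥ 596 (meets minimum)
Employment 68 ≥ 12 months
Reserves: 16,190 ÷ 1,275 = 12.7 months (meets 2-month minimum)
Total monthly debts = (770 + 850 + 2,080 + 1,275 + 190) = 5,165. DTI = 5,165/14,000 = 36.9% ≤ 38%
All requirements met. Score 664 falls in the 650–689 tier → 13%.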